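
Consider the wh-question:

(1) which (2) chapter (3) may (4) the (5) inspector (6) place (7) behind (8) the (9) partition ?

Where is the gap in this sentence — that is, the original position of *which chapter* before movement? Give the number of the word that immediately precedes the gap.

6

Underlying clause: The inspector may place which chapter behind the partition.
The filler 'which chapter' is interpreted as the direct object of 'place'. Fronting leaves a gap immediately after 'place':
Which chapter may the inspector place ___ behind the partition?
'place' is word 6.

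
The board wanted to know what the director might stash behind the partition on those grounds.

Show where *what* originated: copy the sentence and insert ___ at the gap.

The board wanted to know what the director might stash ___ behind the partition on those grounds.

Before movement: The director might stash what behind the partition on those grounds.
'what' is the direct object of 'stash'. The gap is right after 'stash'.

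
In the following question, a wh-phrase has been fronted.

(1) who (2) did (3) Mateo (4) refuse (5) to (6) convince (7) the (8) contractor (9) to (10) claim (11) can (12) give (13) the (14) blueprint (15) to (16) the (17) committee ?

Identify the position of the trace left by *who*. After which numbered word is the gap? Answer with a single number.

10

Before movement: Mateo did refuse to convince the contractor to claim who can give the blueprint to the committee.
'who' functions as the subject of the clause embedded under 'claim'. It moves to the left edge, and the trace sits right after 'claim':
Who did Mateo refuse to convince the contractor to claim ___ can give the blueprint to the committee?
'claim' is word 10.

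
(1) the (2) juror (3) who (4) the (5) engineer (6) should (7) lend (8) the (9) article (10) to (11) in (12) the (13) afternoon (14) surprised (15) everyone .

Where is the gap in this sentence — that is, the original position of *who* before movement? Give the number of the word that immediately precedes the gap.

'who' functions as the object of the preposition 'to' (recipient of 'lend'). It moves to the left edge, and the trace sits right after 'to':
The juror who the engineer should lend the article to ___ in the afternoon surprised everyone.
'to' is word 10.

10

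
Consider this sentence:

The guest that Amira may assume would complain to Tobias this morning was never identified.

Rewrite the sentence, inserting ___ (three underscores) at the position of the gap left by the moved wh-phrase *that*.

The guest that Amira may assume ___ would complain to Tobias this morning was never identified.

'that' is the subject of the clause embedded under 'assume'. The gap is right after 'assume'.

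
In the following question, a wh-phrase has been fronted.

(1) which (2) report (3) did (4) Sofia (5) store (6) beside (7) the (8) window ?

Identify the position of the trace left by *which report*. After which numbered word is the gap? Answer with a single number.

5

Pre-movement form: Sofia did store which report beside the window.
The filler 'which report' is interpreted as the direct object of 'store'. It moves to the left edge, and the trace sits right after 'store':
Which report did Sofia store ___ beside the window?
'store' is word 5.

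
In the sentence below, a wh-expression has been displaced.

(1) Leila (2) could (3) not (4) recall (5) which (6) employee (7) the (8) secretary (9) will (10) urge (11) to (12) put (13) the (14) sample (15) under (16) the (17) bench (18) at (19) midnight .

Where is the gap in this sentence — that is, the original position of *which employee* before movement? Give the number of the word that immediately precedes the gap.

10

Pre-movement form: The secretary will urge which employee to put the sample under the bench at midnight.
'which employee' functions as the direct object of 'urge'. Wh-movement fronts it, leaving a gap right after 'urge':
Leila could not recall which employee the secretary will urge ___ to put the sample under the bench at midnight.
'urge' is word 10.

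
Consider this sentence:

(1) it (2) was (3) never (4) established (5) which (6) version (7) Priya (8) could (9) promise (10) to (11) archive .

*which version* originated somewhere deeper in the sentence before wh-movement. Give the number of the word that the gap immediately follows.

11

Before movement: Priya could promise to archive which version.
'which version' functions as the direct object of 'archive'. Fronting leaves a gap immediately after 'archive':
It was never established which version Priya could promise to archive ___.
'archive' is word 11.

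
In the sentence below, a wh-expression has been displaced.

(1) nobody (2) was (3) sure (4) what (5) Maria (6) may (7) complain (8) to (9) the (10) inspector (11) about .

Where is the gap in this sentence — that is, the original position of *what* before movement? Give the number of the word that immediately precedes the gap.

11

Before movement: Maria may complain to the inspector about what.
The filler 'what' is interpreted as the object of the preposition 'about'. Fronting leaves a gap immediately after 'about':
Nobody was sure what Maria may complain to the inspector about ___.
'about' is word 11.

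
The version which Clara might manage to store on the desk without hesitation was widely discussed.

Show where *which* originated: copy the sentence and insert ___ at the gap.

The version which Clara might manage to store ___ on the desk without hesitation was widely discussed.

'which' is the direct object of 'store'. The gap is right after 'store'.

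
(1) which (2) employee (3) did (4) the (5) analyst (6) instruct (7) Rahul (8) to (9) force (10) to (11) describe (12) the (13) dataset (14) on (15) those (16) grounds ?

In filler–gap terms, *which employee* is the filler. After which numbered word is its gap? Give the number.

9

Pre-movement form: The analyst did instruct Rahul to force which employee to describe the dataset on those grounds.
'which employee' is the direct object of 'force'. Wh-movement fronts it, leaving a gap right after 'force':
Which employee did the analyst instruct Rahul to force ___ to describe the dataset on those grounds?
'force' is word 9.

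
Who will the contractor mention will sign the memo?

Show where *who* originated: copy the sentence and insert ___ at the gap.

Underlying clause: The contractor will mention who will sign the memo.
'who' is the subject of the clause embedded under 'mention'. The gap is right after 'mention'.

Who will the contractor mention ___ will sign the memo?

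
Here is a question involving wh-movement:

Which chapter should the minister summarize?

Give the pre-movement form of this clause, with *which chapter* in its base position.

The minister should summarize which chapter.

'which chapter' is the direct object of 'summarize'. Wh-movement fronts it, leaving a gap right after 'summarize':
Which chapter should the minister summarize ___?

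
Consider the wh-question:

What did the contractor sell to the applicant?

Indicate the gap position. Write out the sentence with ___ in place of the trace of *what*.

What did the contractor sell ___ to the applicant?

In situ: The contractor did sell what to the applicant.
'what' is the direct object of 'sell'. The gap is right after 'sell'.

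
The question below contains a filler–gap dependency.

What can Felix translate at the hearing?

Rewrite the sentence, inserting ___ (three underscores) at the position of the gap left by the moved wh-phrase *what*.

What can Felix translate ___ at the hearing?

Underlying clause: Felix can translate what at the hearing.
The filler 'what' is interpreted as the direct object of 'translate'. The gap is right after 'translate'.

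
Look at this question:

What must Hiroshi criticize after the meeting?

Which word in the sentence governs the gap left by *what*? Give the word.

criticize

In situ: Hiroshi must criticize what after the meeting.
'what' is the direct object of 'criticize'. Wh-movement fronts it, leaving a gap right after 'criticize':
What must Hiroshi criticize ___ after the meeting?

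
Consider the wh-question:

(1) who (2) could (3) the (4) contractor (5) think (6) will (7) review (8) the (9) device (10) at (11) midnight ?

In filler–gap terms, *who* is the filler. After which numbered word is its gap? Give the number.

In situ: The contractor could think who will review the device at midnight.
'who' functions as the subject of the clause embedded under 'think'. Fronting leaves a gap immediately after 'think':
Who could the contractor think ___ will review the device at midnight?
'think' is word 5.

5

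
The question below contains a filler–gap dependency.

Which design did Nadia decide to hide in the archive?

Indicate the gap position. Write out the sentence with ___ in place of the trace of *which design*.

Before movement: Nadia did decide to hide which design in the archive.
'which design' is the direct object of 'hide'. The gap is right after 'hide'.

Which design did Nadia decide to hide ___ in the archive?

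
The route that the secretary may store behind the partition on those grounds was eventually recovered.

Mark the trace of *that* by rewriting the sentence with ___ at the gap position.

'that' functions as the direct object of 'store'. The gap is right after 'store'.

The route that the secretary may store ___ behind the partition on those grounds was eventually recovered.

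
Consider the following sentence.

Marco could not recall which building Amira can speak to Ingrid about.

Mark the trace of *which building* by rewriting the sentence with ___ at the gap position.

Marco could not recall which building Amira can speak to Ingrid about ___.

Pre-movement form: Amira can speak to Ingrid about which building.
The filler 'which building' is interpreted as the object of the preposition 'about'. The gap is right after 'about'.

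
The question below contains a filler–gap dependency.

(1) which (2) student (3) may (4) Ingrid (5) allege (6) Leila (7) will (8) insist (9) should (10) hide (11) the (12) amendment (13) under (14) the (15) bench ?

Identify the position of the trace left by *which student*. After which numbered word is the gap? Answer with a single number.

In situ: Ingrid may allege Leila will insist which student should hide the amendment under the bench.
'which student' is the subject of the clause embedded under 'insist'. It moves to the left edge, and the trace sits right after 'insist':
Which student may Ingrid allege Leila will insist ___ should hide the amendment under the bench?
'insist' is word 8.

8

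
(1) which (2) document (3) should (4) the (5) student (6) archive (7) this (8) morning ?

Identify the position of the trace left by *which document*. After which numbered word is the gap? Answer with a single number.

6

In situ: The student should archive which document this morning.
'which document' is the direct object of 'archive'. It moves to the left edge, and the trace sits right after 'archive':
Which document should the student archive ___ this morning?
'archive' is word 6.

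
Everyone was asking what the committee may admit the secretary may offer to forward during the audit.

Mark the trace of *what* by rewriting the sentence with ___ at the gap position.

Everyone was asking what the committee may admit the secretary may offer to forward ___ during the audit.

Before movement: The committee may admit the secretary may offer to forward what during the audit.
The filler 'what' is interpreted as the direct object of 'forward'. The gap is right after 'forward'.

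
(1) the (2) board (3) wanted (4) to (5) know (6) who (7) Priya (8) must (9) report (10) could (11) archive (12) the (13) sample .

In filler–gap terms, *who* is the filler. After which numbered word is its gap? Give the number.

9

Before movement: Priya must report who could archive the sample.
'who' is the subject of the clause embedded under 'report'. Fronting leaves a gap immediately after 'report':
The board wanted to know who Priya must report ___ could archive the sample.
'report' is word 9.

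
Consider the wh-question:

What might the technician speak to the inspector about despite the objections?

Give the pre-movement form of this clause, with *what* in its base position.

'what' functions as the object of the preposition 'about'. It moves to the left edge, and the trace sits right after 'about':
What might the technician speak to the inspector about ___ despite the objections?

The technician might speak to the inspector about what despite the objections.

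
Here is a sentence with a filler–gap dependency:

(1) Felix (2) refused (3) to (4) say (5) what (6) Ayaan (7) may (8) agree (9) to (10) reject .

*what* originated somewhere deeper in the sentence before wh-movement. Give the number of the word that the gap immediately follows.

Underlying clause: Ayaan may agree to reject what.
The filler 'what' is interpreted as the direct object of 'reject'. Fronting leaves a gap immediately after 'reject':
Felix refused to say what Ayaan may agree to reject ___.
'reject' is word 10.

10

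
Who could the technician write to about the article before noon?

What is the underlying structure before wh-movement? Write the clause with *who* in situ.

'who' functions as the object of the preposition 'to'. Wh-movement fronts it, leaving a gap right after 'to':
Who could the technician write to ___ about the article before noon?

The technician could write to who about the article before noon.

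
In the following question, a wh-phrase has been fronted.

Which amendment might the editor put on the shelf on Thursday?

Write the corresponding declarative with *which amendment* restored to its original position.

The filler 'which amendment' is interpreted as the direct object of 'put'. Fronting leaves a gap immediately after 'put':
Which amendment might the editor put ___ on the shelf on Thursday?

The editor might put which amendment on the shelf on Thursday.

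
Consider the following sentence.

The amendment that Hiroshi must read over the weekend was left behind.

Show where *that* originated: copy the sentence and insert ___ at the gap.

The amendment that Hiroshi must read ___ over the weekend was left behind.

'that' functions as the direct object of 'read'. The gap is right after 'read'.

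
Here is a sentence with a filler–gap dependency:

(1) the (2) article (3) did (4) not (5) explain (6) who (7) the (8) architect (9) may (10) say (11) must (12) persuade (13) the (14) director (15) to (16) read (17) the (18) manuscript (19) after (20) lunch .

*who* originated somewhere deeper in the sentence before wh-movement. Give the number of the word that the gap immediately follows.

10

Underlying clause: The architect may say who must persuade the director to read the manuscript after lunch.
'who' is the subject of the clause embedded under 'say'. It moves to the left edge, and the trace sits right after 'say':
The article did not explain who the architect may say ___ must persuade the director to read the manuscript after lunch.
'say' is word 10.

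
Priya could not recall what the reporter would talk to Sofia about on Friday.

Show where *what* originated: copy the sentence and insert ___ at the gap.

Priya could not recall what the reporter would talk to Sofia about ___ on Friday.

Pre-movement form: The reporter would talk to Sofia about what on Friday.
'what' is the object of the preposition 'about'. The gap is right after 'about'.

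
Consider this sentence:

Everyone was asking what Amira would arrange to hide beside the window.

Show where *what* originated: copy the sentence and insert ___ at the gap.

Everyone was asking what Amira would arrange to hide ___ beside the window.

In situ: Amira would arrange to hide what beside the window.
'what' functions as the direct object of 'hide'. The gap is right after 'hide'.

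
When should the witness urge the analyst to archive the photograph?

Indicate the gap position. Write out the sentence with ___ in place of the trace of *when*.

Underlying clause: The witness should urge the analyst to archive the photograph when.
'when' is the temporal adjunct. The gap is right after 'photograph'.

When should the witness urge the analyst to archive the photograph ___?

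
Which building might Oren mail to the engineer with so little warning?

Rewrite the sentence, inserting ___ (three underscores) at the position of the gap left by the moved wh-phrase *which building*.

Which building might Oren mail ___ to the engineer with so little warning?

Pre-movement form: Oren might mail which building to the engineer with so little warning.
'which building' is the direct object of 'mail'. The gap is right after 'mail'.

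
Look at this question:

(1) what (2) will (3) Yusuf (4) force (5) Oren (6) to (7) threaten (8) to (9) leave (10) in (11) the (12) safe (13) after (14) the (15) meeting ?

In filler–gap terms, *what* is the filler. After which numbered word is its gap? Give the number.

9

In situ: Yusuf will force Oren to threaten to leave what in the safe after the meeting.
The filler 'what' is interpreted as the direct object of 'leave'. It moves to the left edge, and the trace sits right after 'leave':
What will Yusuf force Oren to threaten to leave ___ in the safe after the meeting?
'leave' is word 9.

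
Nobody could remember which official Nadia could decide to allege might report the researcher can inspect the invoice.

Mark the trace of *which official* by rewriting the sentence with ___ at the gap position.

In situ: Nadia could decide to allege which official might report the researcher can inspect the invoice.
The filler 'which official' is interpreted as the subject of the clause embedded under 'allege'. The gap is right after 'allege'.

Nobody could remember which official Nadia could decide to allege ___ might report the researcher can inspect the invoice.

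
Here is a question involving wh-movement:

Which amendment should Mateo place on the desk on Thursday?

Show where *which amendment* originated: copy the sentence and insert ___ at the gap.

Which amendment should Mateo place ___ on the desk on Thursday?

Pre-movement form: Mateo should place which amendment on the desk on Thursday.
The filler 'which amendment' is interpreted as the direct object of 'place'. The gap is right after 'place'.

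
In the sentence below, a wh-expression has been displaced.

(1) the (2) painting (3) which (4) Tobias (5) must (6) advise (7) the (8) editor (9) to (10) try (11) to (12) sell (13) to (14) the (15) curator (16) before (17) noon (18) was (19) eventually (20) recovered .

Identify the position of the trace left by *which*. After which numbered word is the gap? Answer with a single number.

'which' is the direct object of 'sell'. It moves to the left edge, and the trace sits right after 'sell':
The painting which Tobias must advise the editor to try to sell ___ to the curator before noon was eventually recovered.
'sell' is word 12.

12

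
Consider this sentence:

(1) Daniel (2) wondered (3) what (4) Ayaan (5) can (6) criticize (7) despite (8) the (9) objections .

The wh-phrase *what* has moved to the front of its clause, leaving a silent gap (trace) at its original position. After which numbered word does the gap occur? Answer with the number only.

6

In situ: Ayaan can criticize what despite the objections.
The filler 'what' is interpreted as the direct object of 'criticize'. Fronting leaves a gap immediately after 'criticize':
Daniel wondered what Ayaan can criticize ___ despite the objections.
'criticize' is word 6.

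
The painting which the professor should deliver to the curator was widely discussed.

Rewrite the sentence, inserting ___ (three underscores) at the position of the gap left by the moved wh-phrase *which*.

The painting which the professor should deliver ___ to the curator was widely discussed.

The filler 'which' is interpreted as the direct object of 'deliver'. The gap is right after 'deliver'.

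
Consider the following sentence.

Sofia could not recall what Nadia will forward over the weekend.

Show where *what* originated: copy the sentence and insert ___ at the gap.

Sofia could not recall what Nadia will forward ___ over the weekend.

Underlying clause: Nadia will forward what over the weekend.
'what' is the direct object of 'forward'. The gap is right after 'forward'.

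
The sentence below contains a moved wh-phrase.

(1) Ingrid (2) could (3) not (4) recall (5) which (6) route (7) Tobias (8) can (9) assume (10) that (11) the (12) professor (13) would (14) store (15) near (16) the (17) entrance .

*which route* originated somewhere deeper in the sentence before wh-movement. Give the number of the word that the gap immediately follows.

Underlying clause: Tobias can assume that the professor would store which route near the entrance.
'which route' functions as the direct object of 'store'. It moves to the left edge, and the trace sits right after 'store':
Ingrid could not recall which route Tobias can assume that the professor would store ___ near the entrance.
'store' is word 14.

14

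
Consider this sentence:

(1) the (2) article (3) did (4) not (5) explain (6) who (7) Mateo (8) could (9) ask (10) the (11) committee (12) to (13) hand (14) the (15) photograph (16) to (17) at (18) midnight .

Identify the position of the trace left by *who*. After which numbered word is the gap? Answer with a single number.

Pre-movement form: Mateo could ask the committee to hand the photograph to who at midnight.
'who' functions as the object of the preposition 'to' (recipient of 'hand'). Wh-movement fronts it, leaving a gap right after 'to':
The article did not explain who Mateo could ask the committee to hand the photograph to ___ at midnight.
'to' is word 16.

16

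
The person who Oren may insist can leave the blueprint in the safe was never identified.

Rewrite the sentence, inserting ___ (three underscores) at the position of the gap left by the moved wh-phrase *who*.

The person who Oren may insist ___ can leave the blueprint in the safe was never identified.

'who' is the subject of the clause embedded under 'insist'. The gap is right after 'insist'.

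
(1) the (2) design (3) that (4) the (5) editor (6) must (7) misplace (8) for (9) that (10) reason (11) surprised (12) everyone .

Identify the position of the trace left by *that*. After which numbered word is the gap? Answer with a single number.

The filler 'that' is interpreted as the direct object of 'misplace'. Fronting leaves a gap immediately after 'misplace':
The design that the editor must misplace ___ for that reason surprised everyone.
'misplace' is word 7.

7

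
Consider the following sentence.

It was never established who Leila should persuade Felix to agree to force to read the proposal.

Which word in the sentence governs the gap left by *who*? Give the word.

force

Before movement: Leila should persuade Felix to agree to force who to read the proposal.
'who' functions as the direct object of 'force'. Fronting leaves a gap immediately after 'force':
It was never established who Leila should persuade Felix to agree to force ___ to read the proposal.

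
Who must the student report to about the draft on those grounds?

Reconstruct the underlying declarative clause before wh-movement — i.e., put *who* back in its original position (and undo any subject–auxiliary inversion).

'who' functions as the object of the preposition 'to'. Wh-movement fronts it, leaving a gap right after 'to':
Who must the student report to ___ about the draft on those grounds?

The student must report to who about the draft on those grounds.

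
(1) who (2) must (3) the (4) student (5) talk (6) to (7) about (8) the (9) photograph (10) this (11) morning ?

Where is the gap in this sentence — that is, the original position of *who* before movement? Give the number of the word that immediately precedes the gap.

Pre-movement form: The student must talk to who about the photograph this morning.
The filler 'who' is interpreted as the object of the preposition 'to'. It moves to the left edge, and the trace sits right after 'to':
Who must the student talk to ___ about the photograph this morning?
'to' is word 6.

6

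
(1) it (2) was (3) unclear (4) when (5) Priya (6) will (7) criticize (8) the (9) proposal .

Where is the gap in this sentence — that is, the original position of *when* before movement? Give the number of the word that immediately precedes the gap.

Before movement: Priya will criticize the proposal when.
'when' functions as the temporal adjunct. Fronting leaves a gap immediately after 'proposal':
It was unclear when Priya will criticize the proposal ___.
'proposal' is word 9.

9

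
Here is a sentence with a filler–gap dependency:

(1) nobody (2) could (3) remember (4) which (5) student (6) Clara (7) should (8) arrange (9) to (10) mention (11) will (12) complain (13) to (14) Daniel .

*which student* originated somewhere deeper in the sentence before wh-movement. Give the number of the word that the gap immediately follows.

10

Pre-movement form: Clara should arrange to mention which student will complain to Daniel.
'which student' functions as the subject of the clause embedded under 'mention'. It moves to the left edge, and the trace sits right after 'mention':
Nobody could remember which student Clara should arrange to mention ___ will complain to Daniel.
'mention' is word 10.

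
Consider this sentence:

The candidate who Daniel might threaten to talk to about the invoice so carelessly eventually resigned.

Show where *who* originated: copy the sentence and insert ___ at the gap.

The filler 'who' is interpreted as the object of the preposition 'to'. The gap is right after 'to'.

The candidate who Daniel might threaten to talk to ___ about the invoice so carelessly eventually resigned.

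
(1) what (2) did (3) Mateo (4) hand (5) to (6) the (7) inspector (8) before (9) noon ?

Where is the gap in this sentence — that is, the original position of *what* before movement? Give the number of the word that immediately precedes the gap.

Underlying clause: Mateo did hand what to the inspector before noon.
'what' is the direct object of 'hand'. Fronting leaves a gap immediately after 'hand':
What did Mateo hand ___ to the inspector before noon?
'hand' is word 4.

4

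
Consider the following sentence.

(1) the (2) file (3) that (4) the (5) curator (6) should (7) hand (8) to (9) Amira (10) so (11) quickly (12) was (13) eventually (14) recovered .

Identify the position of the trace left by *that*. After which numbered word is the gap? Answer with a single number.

7

'that' is the direct object of 'hand'. Fronting leaves a gap immediately after 'hand':
The file that the curator should hand ___ to Amira so quickly was eventually recovered.
'hand' is word 7.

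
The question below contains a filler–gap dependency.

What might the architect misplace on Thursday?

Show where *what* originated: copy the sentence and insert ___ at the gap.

Underlying clause: The architect might misplace what on Thursday.
'what' functions as the direct object of 'misplace'. The gap is right after 'misplace'.

What might the architect misplace ___ on Thursday?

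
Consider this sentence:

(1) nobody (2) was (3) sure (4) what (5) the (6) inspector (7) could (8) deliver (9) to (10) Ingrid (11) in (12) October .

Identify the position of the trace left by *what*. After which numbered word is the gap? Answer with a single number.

8

In situ: The inspector could deliver what to Ingrid in October.
The filler 'what' is interpreted as the direct object of 'deliver'. It moves to the left edge, and the trace sits right after 'deliver':
Nobody was sure what the inspector could deliver ___ to Ingrid in October.
'deliver' is word 8.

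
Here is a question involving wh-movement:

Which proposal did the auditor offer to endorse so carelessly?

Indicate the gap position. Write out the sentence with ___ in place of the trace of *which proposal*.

Underlying clause: The auditor did offer to endorse which proposal so carelessly.
'which proposal' is the direct object of 'endorse'. The gap is right after 'endorse'.

Which proposal did the auditor offer to endorse ___ so carelessly?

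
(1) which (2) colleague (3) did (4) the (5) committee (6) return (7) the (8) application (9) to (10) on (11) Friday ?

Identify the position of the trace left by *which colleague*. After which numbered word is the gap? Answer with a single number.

Underlying clause: The committee did return the application to which colleague on Friday.
The filler 'which colleague' is interpreted as the object of the preposition 'to' (recipient of 'return'). It moves to the left edge, and the trace sits right after 'to':
Which colleague did the committee return the application to ___ on Friday?
'to' is word 9.

9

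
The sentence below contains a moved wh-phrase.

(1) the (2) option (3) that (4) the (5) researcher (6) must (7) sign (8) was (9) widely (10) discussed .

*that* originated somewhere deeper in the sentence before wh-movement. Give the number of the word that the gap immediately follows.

7

'that' functions as the direct object of 'sign'. Wh-movement fronts it, leaving a gap right after 'sign':
The option that the researcher must sign ___ was widely discussed.
'sign' is word 7.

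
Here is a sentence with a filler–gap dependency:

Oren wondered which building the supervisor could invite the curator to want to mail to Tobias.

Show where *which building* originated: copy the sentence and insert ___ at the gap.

Oren wondered which building the supervisor could invite the curator to want to mail ___ to Tobias.

Pre-movement form: The supervisor could invite the curator to want to mail which building to Tobias.
'which building' is the direct object of 'mail'. The gap is right after 'mail'.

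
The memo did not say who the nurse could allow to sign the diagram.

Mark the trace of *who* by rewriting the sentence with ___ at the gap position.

Pre-movement form: The nurse could allow who to sign the diagram.
'who' functions as the direct object of 'allow'. The gap is right after 'allow'.

The memo did not say who the nurse could allow ___ to sign the diagram.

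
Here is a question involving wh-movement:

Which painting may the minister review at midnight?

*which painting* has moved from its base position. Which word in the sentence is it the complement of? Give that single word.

review

Pre-movement form: The minister may review which painting at midnight.
The filler 'which painting' is interpreted as the direct object of 'review'. Fronting leaves a gap immediately after 'review':
Which painting may the minister review ___ at midnight?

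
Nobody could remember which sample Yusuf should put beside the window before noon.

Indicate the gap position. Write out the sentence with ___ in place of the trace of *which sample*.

Nobody could remember which sample Yusuf should put ___ beside the window before noon.

Before movement: Yusuf should put which sample beside the window before noon.
The filler 'which sample' is interpreted as the direct object of 'put'. The gap is right after 'put'.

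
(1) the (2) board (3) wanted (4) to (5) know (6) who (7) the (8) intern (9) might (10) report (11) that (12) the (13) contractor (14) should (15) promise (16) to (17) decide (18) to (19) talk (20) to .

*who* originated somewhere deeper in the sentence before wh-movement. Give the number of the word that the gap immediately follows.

In situ: The intern might report that the contractor should promise to decide to talk to who.
The filler 'who' is interpreted as the object of the preposition 'to'. Fronting leaves a gap immediately after 'to':
The board wanted to know who the intern might report that the contractor should promise to decide to talk to ___.
'to' is word 20.

20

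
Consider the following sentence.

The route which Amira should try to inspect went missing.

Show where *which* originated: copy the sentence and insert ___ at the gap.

'which' functions as the direct object of 'inspect'. The gap is right after 'inspect'.

The route which Amira should try to inspect ___ went missing.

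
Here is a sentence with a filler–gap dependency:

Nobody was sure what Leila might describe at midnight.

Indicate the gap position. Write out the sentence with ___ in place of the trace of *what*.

Nobody was sure what Leila might describe ___ at midnight.

In situ: Leila might describe what at midnight.
'what' functions as the direct object of 'describe'. The gap is right after 'describe'.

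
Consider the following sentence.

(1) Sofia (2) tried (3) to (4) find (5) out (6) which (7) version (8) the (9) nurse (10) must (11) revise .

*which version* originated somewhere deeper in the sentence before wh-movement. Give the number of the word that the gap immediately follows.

11

In situ: The nurse must revise which version.
'which version' functions as the direct object of 'revise'. It moves to the left edge, and the trace sits right after 'revise':
Sofia tried to find out which version the nurse must revise ___.
'revise' is word 11.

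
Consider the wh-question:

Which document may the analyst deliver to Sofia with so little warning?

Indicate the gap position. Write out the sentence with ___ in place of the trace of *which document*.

Pre-movement form: The analyst may deliver which document to Sofia with so little warning.
'which document' is the direct object of 'deliver'. The gap is right after 'deliver'.

Which document may the analyst deliver ___ to Sofia with so little warning?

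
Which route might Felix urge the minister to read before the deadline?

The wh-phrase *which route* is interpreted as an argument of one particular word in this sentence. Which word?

read

Before movement: Felix might urge the minister to read which route before the deadline.
'which route' is the direct object of 'read'. It moves to the left edge, and the trace sits right after 'read':
Which route might Felix urge the minister to read ___ before the deadline?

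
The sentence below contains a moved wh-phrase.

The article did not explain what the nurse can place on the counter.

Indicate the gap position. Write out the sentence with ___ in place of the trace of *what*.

The article did not explain what the nurse can place ___ on the counter.

Before movement: The nurse can place what on the counter.
The filler 'what' is interpreted as the direct object of 'place'. The gap is right after 'place'.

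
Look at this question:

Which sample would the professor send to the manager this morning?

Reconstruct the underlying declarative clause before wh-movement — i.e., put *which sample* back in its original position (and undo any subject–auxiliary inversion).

The professor would send which sample to the manager this morning.

'which sample' is the direct object of 'send'. Wh-movement fronts it, leaving a gap right after 'send':
Which sample would the professor send ___ to the manager this morning?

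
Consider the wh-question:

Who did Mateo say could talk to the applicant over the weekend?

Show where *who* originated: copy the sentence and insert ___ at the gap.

Underlying clause: Mateo did say who could talk to the applicant over the weekend.
'who' is the subject of the clause embedded under 'say'. The gap is right after 'say'.

Who did Mateo say ___ could talk to the applicant over the weekend?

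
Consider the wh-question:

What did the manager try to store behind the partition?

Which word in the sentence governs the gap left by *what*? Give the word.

store

Pre-movement form: The manager did try to store what behind the partition.
'what' is the direct object of 'store'. Fronting leaves a gap immediately after 'store':
What did the manager try to store ___ behind the partition?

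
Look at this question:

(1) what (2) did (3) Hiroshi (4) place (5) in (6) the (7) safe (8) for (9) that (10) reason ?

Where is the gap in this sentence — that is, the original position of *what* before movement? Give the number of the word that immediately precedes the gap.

In situ: Hiroshi did place what in the safe for that reason.
'what' functions as the direct object of 'place'. It moves to the left edge, and the trace sits right after 'place':
What did Hiroshi place ___ in the safe for that reason?
'place' is word 4.

4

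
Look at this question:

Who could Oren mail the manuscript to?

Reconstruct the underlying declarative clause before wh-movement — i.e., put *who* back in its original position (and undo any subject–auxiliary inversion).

Oren could mail the manuscript to who.

'who' is the object of the preposition 'to' (recipient of 'mail'). Wh-movement fronts it, leaving a gap right after 'to':
Who could Oren mail the manuscript to ___?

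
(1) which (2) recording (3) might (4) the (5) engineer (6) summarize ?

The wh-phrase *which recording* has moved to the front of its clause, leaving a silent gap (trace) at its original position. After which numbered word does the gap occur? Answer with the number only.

Underlying clause: The engineer might summarize which recording.
The filler 'which recording' is interpreted as the direct object of 'summarize'. Wh-movement fronts it, leaving a gap right after 'summarize':
Which recording might the engineer summarize ___?
'summarize' is word 6.

6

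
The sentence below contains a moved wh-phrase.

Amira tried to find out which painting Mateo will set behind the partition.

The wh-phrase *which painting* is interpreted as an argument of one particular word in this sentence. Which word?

Before movement: Mateo will set which painting behind the partition.
The filler 'which painting' is interpreted as the direct object of 'set'. Fronting leaves a gap immediately after 'set':
Amira tried to find out which painting Mateo will set ___ behind the partition.

set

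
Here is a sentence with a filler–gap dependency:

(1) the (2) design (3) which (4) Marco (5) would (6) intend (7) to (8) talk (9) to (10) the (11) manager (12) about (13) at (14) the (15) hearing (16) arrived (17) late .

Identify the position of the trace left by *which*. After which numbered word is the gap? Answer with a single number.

'which' functions as the object of the preposition 'about'. Fronting leaves a gap immediately after 'about':
The design which Marco would intend to talk to the manager about ___ at the hearing arrived late.
'about' is word 12.

12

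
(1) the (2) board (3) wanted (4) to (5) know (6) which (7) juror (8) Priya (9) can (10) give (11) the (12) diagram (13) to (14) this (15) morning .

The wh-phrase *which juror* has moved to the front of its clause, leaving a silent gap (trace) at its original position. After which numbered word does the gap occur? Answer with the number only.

Underlying clause: Priya can give the diagram to which juror this morning.
The filler 'which juror' is interpreted as the object of the preposition 'to' (recipient of 'give'). Wh-movement fronts it, leaving a gap right after 'to':
The board wanted to know which juror Priya can give the diagram to ___ this morning.
'to' is word 13.

13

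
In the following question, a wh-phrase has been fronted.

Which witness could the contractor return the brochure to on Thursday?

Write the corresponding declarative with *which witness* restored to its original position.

The contractor could return the brochure to which witness on Thursday.

'which witness' functions as the object of the preposition 'to' (recipient of 'return'). Fronting leaves a gap immediately after 'to':
Which witness could the contractor return the brochure to ___ on Thursday?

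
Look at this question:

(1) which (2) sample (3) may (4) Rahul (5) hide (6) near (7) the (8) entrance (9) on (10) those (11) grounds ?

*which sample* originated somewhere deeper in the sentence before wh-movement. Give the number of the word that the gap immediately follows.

Before movement: Rahul may hide which sample near the entrance on those grounds.
'which sample' is the direct object of 'hide'. Wh-movement fronts it, leaving a gap right after 'hide':
Which sample may Rahul hide ___ near the entrance on those grounds?
'hide' is word 5.

5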